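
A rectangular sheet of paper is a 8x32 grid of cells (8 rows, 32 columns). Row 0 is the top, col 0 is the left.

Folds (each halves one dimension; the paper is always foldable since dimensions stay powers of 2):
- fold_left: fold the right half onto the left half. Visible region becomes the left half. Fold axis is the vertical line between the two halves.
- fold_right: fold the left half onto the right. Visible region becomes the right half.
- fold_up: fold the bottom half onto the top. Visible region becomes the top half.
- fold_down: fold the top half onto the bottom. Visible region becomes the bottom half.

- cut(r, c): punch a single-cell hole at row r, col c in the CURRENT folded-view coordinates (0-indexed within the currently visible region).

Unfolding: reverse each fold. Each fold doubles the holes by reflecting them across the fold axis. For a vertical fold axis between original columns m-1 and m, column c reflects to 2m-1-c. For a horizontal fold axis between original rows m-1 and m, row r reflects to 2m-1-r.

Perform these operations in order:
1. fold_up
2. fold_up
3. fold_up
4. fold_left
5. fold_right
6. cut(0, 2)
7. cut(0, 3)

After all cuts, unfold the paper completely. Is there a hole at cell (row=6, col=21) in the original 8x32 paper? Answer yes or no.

Op 1 fold_up: fold axis h@4; visible region now rows[0,4) x cols[0,32) = 4x32
Op 2 fold_up: fold axis h@2; visible region now rows[0,2) x cols[0,32) = 2x32
Op 3 fold_up: fold axis h@1; visible region now rows[0,1) x cols[0,32) = 1x32
Op 4 fold_left: fold axis v@16; visible region now rows[0,1) x cols[0,16) = 1x16
Op 5 fold_right: fold axis v@8; visible region now rows[0,1) x cols[8,16) = 1x8
Op 6 cut(0, 2): punch at orig (0,10); cuts so far [(0, 10)]; region rows[0,1) x cols[8,16) = 1x8
Op 7 cut(0, 3): punch at orig (0,11); cuts so far [(0, 10), (0, 11)]; region rows[0,1) x cols[8,16) = 1x8
Unfold 1 (reflect across v@8): 4 holes -> [(0, 4), (0, 5), (0, 10), (0, 11)]
Unfold 2 (reflect across v@16): 8 holes -> [(0, 4), (0, 5), (0, 10), (0, 11), (0, 20), (0, 21), (0, 26), (0, 27)]
Unfold 3 (reflect across h@1): 16 holes -> [(0, 4), (0, 5), (0, 10), (0, 11), (0, 20), (0, 21), (0, 26), (0, 27), (1, 4), (1, 5), (1, 10), (1, 11), (1, 20), (1, 21), (1, 26), (1, 27)]
Unfold 4 (reflect across h@2): 32 holes -> [(0, 4), (0, 5), (0, 10), (0, 11), (0, 20), (0, 21), (0, 26), (0, 27), (1, 4), (1, 5), (1, 10), (1, 11), (1, 20), (1, 21), (1, 26), (1, 27), (2, 4), (2, 5), (2, 10), (2, 11), (2, 20), (2, 21), (2, 26), (2, 27), (3, 4), (3, 5), (3, 10), (3, 11), (3, 20), (3, 21), (3, 26), (3, 27)]
Unfold 5 (reflect across h@4): 64 holes -> [(0, 4), (0, 5), (0, 10), (0, 11), (0, 20), (0, 21), (0, 26), (0, 27), (1, 4), (1, 5), (1, 10), (1, 11), (1, 20), (1, 21), (1, 26), (1, 27), (2, 4), (2, 5), (2, 10), (2, 11), (2, 20), (2, 21), (2, 26), (2, 27), (3, 4), (3, 5), (3, 10), (3, 11), (3, 20), (3, 21), (3, 26), (3, 27), (4, 4), (4, 5), (4, 10), (4, 11), (4, 20), (4, 21), (4, 26), (4, 27), (5, 4), (5, 5), (5, 10), (5, 11), (5, 20), (5, 21), (5, 26), (5, 27), (6, 4), (6, 5), (6, 10), (6, 11), (6, 20), (6, 21), (6, 26), (6, 27), (7, 4), (7, 5), (7, 10), (7, 11), (7, 20), (7, 21), (7, 26), (7, 27)]
Holes: [(0, 4), (0, 5), (0, 10), (0, 11), (0, 20), (0, 21), (0, 26), (0, 27), (1, 4), (1, 5), (1, 10), (1, 11), (1, 20), (1, 21), (1, 26), (1, 27), (2, 4), (2, 5), (2, 10), (2, 11), (2, 20), (2, 21), (2, 26), (2, 27), (3, 4), (3, 5), (3, 10), (3, 11), (3, 20), (3, 21), (3, 26), (3, 27), (4, 4), (4, 5), (4, 10), (4, 11), (4, 20), (4, 21), (4, 26), (4, 27), (5, 4), (5, 5), (5, 10), (5, 11), (5, 20), (5, 21), (5, 26), (5, 27), (6, 4), (6, 5), (6, 10), (6, 11), (6, 20), (6, 21), (6, 26), (6, 27), (7, 4), (7, 5), (7, 10), (7, 11), (7, 20), (7, 21), (7, 26), (7, 27)]

Answer: yes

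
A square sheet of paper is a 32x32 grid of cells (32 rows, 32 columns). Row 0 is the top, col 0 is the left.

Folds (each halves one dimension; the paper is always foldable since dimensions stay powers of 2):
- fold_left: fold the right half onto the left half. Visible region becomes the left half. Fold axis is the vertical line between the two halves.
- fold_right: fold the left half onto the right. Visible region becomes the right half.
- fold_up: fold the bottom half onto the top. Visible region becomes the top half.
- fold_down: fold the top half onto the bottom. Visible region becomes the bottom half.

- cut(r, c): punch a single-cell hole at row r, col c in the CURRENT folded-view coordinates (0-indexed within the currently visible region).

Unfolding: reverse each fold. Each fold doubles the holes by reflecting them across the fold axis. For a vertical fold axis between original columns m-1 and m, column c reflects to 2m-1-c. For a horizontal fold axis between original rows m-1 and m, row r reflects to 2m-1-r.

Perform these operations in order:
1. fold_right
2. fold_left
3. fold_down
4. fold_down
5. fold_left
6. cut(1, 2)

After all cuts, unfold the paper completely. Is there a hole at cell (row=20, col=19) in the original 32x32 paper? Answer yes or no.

Answer: no

Derivation:
Op 1 fold_right: fold axis v@16; visible region now rows[0,32) x cols[16,32) = 32x16
Op 2 fold_left: fold axis v@24; visible region now rows[0,32) x cols[16,24) = 32x8
Op 3 fold_down: fold axis h@16; visible region now rows[16,32) x cols[16,24) = 16x8
Op 4 fold_down: fold axis h@24; visible region now rows[24,32) x cols[16,24) = 8x8
Op 5 fold_left: fold axis v@20; visible region now rows[24,32) x cols[16,20) = 8x4
Op 6 cut(1, 2): punch at orig (25,18); cuts so far [(25, 18)]; region rows[24,32) x cols[16,20) = 8x4
Unfold 1 (reflect across v@20): 2 holes -> [(25, 18), (25, 21)]
Unfold 2 (reflect across h@24): 4 holes -> [(22, 18), (22, 21), (25, 18), (25, 21)]
Unfold 3 (reflect across h@16): 8 holes -> [(6, 18), (6, 21), (9, 18), (9, 21), (22, 18), (22, 21), (25, 18), (25, 21)]
Unfold 4 (reflect across v@24): 16 holes -> [(6, 18), (6, 21), (6, 26), (6, 29), (9, 18), (9, 21), (9, 26), (9, 29), (22, 18), (22, 21), (22, 26), (22, 29), (25, 18), (25, 21), (25, 26), (25, 29)]
Unfold 5 (reflect across v@16): 32 holes -> [(6, 2), (6, 5), (6, 10), (6, 13), (6, 18), (6, 21), (6, 26), (6, 29), (9, 2), (9, 5), (9, 10), (9, 13), (9, 18), (9, 21), (9, 26), (9, 29), (22, 2), (22, 5), (22, 10), (22, 13), (22, 18), (22, 21), (22, 26), (22, 29), (25, 2), (25, 5), (25, 10), (25, 13), (25, 18), (25, 21), (25, 26), (25, 29)]
Holes: [(6, 2), (6, 5), (6, 10), (6, 13), (6, 18), (6, 21), (6, 26), (6, 29), (9, 2), (9, 5), (9, 10), (9, 13), (9, 18), (9, 21), (9, 26), (9, 29), (22, 2), (22, 5), (22, 10), (22, 13), (22, 18), (22, 21), (22, 26), (22, 29), (25, 2), (25, 5), (25, 10), (25, 13), (25, 18), (25, 21), (25, 26), (25, 29)]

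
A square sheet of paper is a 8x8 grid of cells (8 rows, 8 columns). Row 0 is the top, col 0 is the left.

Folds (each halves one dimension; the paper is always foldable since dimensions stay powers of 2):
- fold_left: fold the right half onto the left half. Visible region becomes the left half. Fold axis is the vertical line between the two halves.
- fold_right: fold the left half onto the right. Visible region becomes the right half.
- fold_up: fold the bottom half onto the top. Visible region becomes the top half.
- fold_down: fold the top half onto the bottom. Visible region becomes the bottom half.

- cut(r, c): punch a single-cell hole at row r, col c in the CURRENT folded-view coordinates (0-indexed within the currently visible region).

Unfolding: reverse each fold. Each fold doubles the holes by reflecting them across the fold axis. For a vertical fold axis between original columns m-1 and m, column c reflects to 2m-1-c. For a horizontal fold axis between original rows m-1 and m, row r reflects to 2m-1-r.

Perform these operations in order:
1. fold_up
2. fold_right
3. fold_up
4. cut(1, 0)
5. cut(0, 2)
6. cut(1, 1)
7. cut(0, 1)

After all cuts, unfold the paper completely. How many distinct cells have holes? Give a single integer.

Op 1 fold_up: fold axis h@4; visible region now rows[0,4) x cols[0,8) = 4x8
Op 2 fold_right: fold axis v@4; visible region now rows[0,4) x cols[4,8) = 4x4
Op 3 fold_up: fold axis h@2; visible region now rows[0,2) x cols[4,8) = 2x4
Op 4 cut(1, 0): punch at orig (1,4); cuts so far [(1, 4)]; region rows[0,2) x cols[4,8) = 2x4
Op 5 cut(0, 2): punch at orig (0,6); cuts so far [(0, 6), (1, 4)]; region rows[0,2) x cols[4,8) = 2x4
Op 6 cut(1, 1): punch at orig (1,5); cuts so far [(0, 6), (1, 4), (1, 5)]; region rows[0,2) x cols[4,8) = 2x4
Op 7 cut(0, 1): punch at orig (0,5); cuts so far [(0, 5), (0, 6), (1, 4), (1, 5)]; region rows[0,2) x cols[4,8) = 2x4
Unfold 1 (reflect across h@2): 8 holes -> [(0, 5), (0, 6), (1, 4), (1, 5), (2, 4), (2, 5), (3, 5), (3, 6)]
Unfold 2 (reflect across v@4): 16 holes -> [(0, 1), (0, 2), (0, 5), (0, 6), (1, 2), (1, 3), (1, 4), (1, 5), (2, 2), (2, 3), (2, 4), (2, 5), (3, 1), (3, 2), (3, 5), (3, 6)]
Unfold 3 (reflect across h@4): 32 holes -> [(0, 1), (0, 2), (0, 5), (0, 6), (1, 2), (1, 3), (1, 4), (1, 5), (2, 2), (2, 3), (2, 4), (2, 5), (3, 1), (3, 2), (3, 5), (3, 6), (4, 1), (4, 2), (4, 5), (4, 6), (5, 2), (5, 3), (5, 4), (5, 5), (6, 2), (6, 3), (6, 4), (6, 5), (7, 1), (7, 2), (7, 5), (7, 6)]

Answer: 32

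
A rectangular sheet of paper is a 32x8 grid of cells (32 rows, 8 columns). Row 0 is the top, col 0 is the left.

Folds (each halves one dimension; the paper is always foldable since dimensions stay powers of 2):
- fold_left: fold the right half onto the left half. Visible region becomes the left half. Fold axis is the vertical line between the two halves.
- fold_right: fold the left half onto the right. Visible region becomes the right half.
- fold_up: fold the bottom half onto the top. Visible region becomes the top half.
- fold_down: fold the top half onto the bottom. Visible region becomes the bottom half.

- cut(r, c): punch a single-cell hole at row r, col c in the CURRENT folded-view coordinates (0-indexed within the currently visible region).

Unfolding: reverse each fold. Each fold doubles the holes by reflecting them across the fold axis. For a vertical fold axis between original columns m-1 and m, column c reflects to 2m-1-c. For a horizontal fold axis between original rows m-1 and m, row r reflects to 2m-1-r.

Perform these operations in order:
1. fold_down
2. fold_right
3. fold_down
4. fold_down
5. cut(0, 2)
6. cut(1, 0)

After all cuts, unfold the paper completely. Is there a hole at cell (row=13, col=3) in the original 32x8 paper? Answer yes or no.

Answer: yes

Derivation:
Op 1 fold_down: fold axis h@16; visible region now rows[16,32) x cols[0,8) = 16x8
Op 2 fold_right: fold axis v@4; visible region now rows[16,32) x cols[4,8) = 16x4
Op 3 fold_down: fold axis h@24; visible region now rows[24,32) x cols[4,8) = 8x4
Op 4 fold_down: fold axis h@28; visible region now rows[28,32) x cols[4,8) = 4x4
Op 5 cut(0, 2): punch at orig (28,6); cuts so far [(28, 6)]; region rows[28,32) x cols[4,8) = 4x4
Op 6 cut(1, 0): punch at orig (29,4); cuts so far [(28, 6), (29, 4)]; region rows[28,32) x cols[4,8) = 4x4
Unfold 1 (reflect across h@28): 4 holes -> [(26, 4), (27, 6), (28, 6), (29, 4)]
Unfold 2 (reflect across h@24): 8 holes -> [(18, 4), (19, 6), (20, 6), (21, 4), (26, 4), (27, 6), (28, 6), (29, 4)]
Unfold 3 (reflect across v@4): 16 holes -> [(18, 3), (18, 4), (19, 1), (19, 6), (20, 1), (20, 6), (21, 3), (21, 4), (26, 3), (26, 4), (27, 1), (27, 6), (28, 1), (28, 6), (29, 3), (29, 4)]
Unfold 4 (reflect across h@16): 32 holes -> [(2, 3), (2, 4), (3, 1), (3, 6), (4, 1), (4, 6), (5, 3), (5, 4), (10, 3), (10, 4), (11, 1), (11, 6), (12, 1), (12, 6), (13, 3), (13, 4), (18, 3), (18, 4), (19, 1), (19, 6), (20, 1), (20, 6), (21, 3), (21, 4), (26, 3), (26, 4), (27, 1), (27, 6), (28, 1), (28, 6), (29, 3), (29, 4)]
Holes: [(2, 3), (2, 4), (3, 1), (3, 6), (4, 1), (4, 6), (5, 3), (5, 4), (10, 3), (10, 4), (11, 1), (11, 6), (12, 1), (12, 6), (13, 3), (13, 4), (18, 3), (18, 4), (19, 1), (19, 6), (20, 1), (20, 6), (21, 3), (21, 4), (26, 3), (26, 4), (27, 1), (27, 6), (28, 1), (28, 6), (29, 3), (29, 4)]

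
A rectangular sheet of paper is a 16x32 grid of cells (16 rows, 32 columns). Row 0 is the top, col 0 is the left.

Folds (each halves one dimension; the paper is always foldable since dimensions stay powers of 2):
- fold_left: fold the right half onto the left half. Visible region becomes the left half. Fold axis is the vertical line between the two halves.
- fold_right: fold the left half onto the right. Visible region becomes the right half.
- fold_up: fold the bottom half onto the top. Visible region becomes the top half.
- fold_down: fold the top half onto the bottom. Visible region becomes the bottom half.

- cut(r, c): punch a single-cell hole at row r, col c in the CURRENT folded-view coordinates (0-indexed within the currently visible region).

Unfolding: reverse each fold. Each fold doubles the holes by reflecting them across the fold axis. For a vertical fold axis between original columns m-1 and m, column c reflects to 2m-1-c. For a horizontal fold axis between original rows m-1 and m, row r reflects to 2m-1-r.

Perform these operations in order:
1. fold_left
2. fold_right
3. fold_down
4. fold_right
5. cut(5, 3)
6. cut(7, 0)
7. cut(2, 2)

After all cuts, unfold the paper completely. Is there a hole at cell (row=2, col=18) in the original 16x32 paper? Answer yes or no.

Op 1 fold_left: fold axis v@16; visible region now rows[0,16) x cols[0,16) = 16x16
Op 2 fold_right: fold axis v@8; visible region now rows[0,16) x cols[8,16) = 16x8
Op 3 fold_down: fold axis h@8; visible region now rows[8,16) x cols[8,16) = 8x8
Op 4 fold_right: fold axis v@12; visible region now rows[8,16) x cols[12,16) = 8x4
Op 5 cut(5, 3): punch at orig (13,15); cuts so far [(13, 15)]; region rows[8,16) x cols[12,16) = 8x4
Op 6 cut(7, 0): punch at orig (15,12); cuts so far [(13, 15), (15, 12)]; region rows[8,16) x cols[12,16) = 8x4
Op 7 cut(2, 2): punch at orig (10,14); cuts so far [(10, 14), (13, 15), (15, 12)]; region rows[8,16) x cols[12,16) = 8x4
Unfold 1 (reflect across v@12): 6 holes -> [(10, 9), (10, 14), (13, 8), (13, 15), (15, 11), (15, 12)]
Unfold 2 (reflect across h@8): 12 holes -> [(0, 11), (0, 12), (2, 8), (2, 15), (5, 9), (5, 14), (10, 9), (10, 14), (13, 8), (13, 15), (15, 11), (15, 12)]
Unfold 3 (reflect across v@8): 24 holes -> [(0, 3), (0, 4), (0, 11), (0, 12), (2, 0), (2, 7), (2, 8), (2, 15), (5, 1), (5, 6), (5, 9), (5, 14), (10, 1), (10, 6), (10, 9), (10, 14), (13, 0), (13, 7), (13, 8), (13, 15), (15, 3), (15, 4), (15, 11), (15, 12)]
Unfold 4 (reflect across v@16): 48 holes -> [(0, 3), (0, 4), (0, 11), (0, 12), (0, 19), (0, 20), (0, 27), (0, 28), (2, 0), (2, 7), (2, 8), (2, 15), (2, 16), (2, 23), (2, 24), (2, 31), (5, 1), (5, 6), (5, 9), (5, 14), (5, 17), (5, 22), (5, 25), (5, 30), (10, 1), (10, 6), (10, 9), (10, 14), (10, 17), (10, 22), (10, 25), (10, 30), (13, 0), (13, 7), (13, 8), (13, 15), (13, 16), (13, 23), (13, 24), (13, 31), (15, 3), (15, 4), (15, 11), (15, 12), (15, 19), (15, 20), (15, 27), (15, 28)]
Holes: [(0, 3), (0, 4), (0, 11), (0, 12), (0, 19), (0, 20), (0, 27), (0, 28), (2, 0), (2, 7), (2, 8), (2, 15), (2, 16), (2, 23), (2, 24), (2, 31), (5, 1), (5, 6), (5, 9), (5, 14), (5, 17), (5, 22), (5, 25), (5, 30), (10, 1), (10, 6), (10, 9), (10, 14), (10, 17), (10, 22), (10, 25), (10, 30), (13, 0), (13, 7), (13, 8), (13, 15), (13, 16), (13, 23), (13, 24), (13, 31), (15, 3), (15, 4), (15, 11), (15, 12), (15, 19), (15, 20), (15, 27), (15, 28)]

Answer: no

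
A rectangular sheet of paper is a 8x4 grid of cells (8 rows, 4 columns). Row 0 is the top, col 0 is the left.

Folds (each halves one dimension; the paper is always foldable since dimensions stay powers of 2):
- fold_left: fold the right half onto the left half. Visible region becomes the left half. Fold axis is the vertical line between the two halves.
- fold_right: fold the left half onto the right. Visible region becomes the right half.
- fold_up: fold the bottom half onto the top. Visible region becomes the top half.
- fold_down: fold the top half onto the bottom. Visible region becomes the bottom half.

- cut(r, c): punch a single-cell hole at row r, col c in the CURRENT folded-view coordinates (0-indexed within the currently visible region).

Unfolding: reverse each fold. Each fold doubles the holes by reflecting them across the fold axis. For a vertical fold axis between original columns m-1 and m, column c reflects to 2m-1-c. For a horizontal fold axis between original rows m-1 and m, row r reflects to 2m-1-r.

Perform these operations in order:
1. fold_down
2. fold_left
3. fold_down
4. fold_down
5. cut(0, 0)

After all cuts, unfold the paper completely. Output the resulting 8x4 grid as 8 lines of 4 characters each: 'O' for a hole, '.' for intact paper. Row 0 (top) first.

Op 1 fold_down: fold axis h@4; visible region now rows[4,8) x cols[0,4) = 4x4
Op 2 fold_left: fold axis v@2; visible region now rows[4,8) x cols[0,2) = 4x2
Op 3 fold_down: fold axis h@6; visible region now rows[6,8) x cols[0,2) = 2x2
Op 4 fold_down: fold axis h@7; visible region now rows[7,8) x cols[0,2) = 1x2
Op 5 cut(0, 0): punch at orig (7,0); cuts so far [(7, 0)]; region rows[7,8) x cols[0,2) = 1x2
Unfold 1 (reflect across h@7): 2 holes -> [(6, 0), (7, 0)]
Unfold 2 (reflect across h@6): 4 holes -> [(4, 0), (5, 0), (6, 0), (7, 0)]
Unfold 3 (reflect across v@2): 8 holes -> [(4, 0), (4, 3), (5, 0), (5, 3), (6, 0), (6, 3), (7, 0), (7, 3)]
Unfold 4 (reflect across h@4): 16 holes -> [(0, 0), (0, 3), (1, 0), (1, 3), (2, 0), (2, 3), (3, 0), (3, 3), (4, 0), (4, 3), (5, 0), (5, 3), (6, 0), (6, 3), (7, 0), (7, 3)]

Answer: O..O
O..O
O..O
O..O
O..O
O..O
O..O
O..O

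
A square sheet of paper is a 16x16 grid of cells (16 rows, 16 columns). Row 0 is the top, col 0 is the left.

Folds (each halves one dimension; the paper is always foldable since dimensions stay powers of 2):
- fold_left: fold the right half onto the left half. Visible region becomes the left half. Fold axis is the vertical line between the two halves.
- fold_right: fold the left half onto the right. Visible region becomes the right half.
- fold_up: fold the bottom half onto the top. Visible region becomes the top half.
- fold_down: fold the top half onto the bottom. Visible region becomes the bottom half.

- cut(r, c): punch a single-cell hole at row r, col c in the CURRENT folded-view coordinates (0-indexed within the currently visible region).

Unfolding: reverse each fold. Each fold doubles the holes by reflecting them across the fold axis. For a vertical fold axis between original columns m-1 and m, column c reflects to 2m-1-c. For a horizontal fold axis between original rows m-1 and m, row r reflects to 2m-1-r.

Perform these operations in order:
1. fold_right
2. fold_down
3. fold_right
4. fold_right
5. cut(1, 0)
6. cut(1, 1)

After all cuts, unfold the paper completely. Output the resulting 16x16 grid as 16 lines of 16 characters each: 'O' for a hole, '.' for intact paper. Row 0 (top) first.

Op 1 fold_right: fold axis v@8; visible region now rows[0,16) x cols[8,16) = 16x8
Op 2 fold_down: fold axis h@8; visible region now rows[8,16) x cols[8,16) = 8x8
Op 3 fold_right: fold axis v@12; visible region now rows[8,16) x cols[12,16) = 8x4
Op 4 fold_right: fold axis v@14; visible region now rows[8,16) x cols[14,16) = 8x2
Op 5 cut(1, 0): punch at orig (9,14); cuts so far [(9, 14)]; region rows[8,16) x cols[14,16) = 8x2
Op 6 cut(1, 1): punch at orig (9,15); cuts so far [(9, 14), (9, 15)]; region rows[8,16) x cols[14,16) = 8x2
Unfold 1 (reflect across v@14): 4 holes -> [(9, 12), (9, 13), (9, 14), (9, 15)]
Unfold 2 (reflect across v@12): 8 holes -> [(9, 8), (9, 9), (9, 10), (9, 11), (9, 12), (9, 13), (9, 14), (9, 15)]
Unfold 3 (reflect across h@8): 16 holes -> [(6, 8), (6, 9), (6, 10), (6, 11), (6, 12), (6, 13), (6, 14), (6, 15), (9, 8), (9, 9), (9, 10), (9, 11), (9, 12), (9, 13), (9, 14), (9, 15)]
Unfold 4 (reflect across v@8): 32 holes -> [(6, 0), (6, 1), (6, 2), (6, 3), (6, 4), (6, 5), (6, 6), (6, 7), (6, 8), (6, 9), (6, 10), (6, 11), (6, 12), (6, 13), (6, 14), (6, 15), (9, 0), (9, 1), (9, 2), (9, 3), (9, 4), (9, 5), (9, 6), (9, 7), (9, 8), (9, 9), (9, 10), (9, 11), (9, 12), (9, 13), (9, 14), (9, 15)]

Answer: ................
................
................
................
................
................
OOOOOOOOOOOOOOOO
................
................
OOOOOOOOOOOOOOOO
................
................
................
................
................
................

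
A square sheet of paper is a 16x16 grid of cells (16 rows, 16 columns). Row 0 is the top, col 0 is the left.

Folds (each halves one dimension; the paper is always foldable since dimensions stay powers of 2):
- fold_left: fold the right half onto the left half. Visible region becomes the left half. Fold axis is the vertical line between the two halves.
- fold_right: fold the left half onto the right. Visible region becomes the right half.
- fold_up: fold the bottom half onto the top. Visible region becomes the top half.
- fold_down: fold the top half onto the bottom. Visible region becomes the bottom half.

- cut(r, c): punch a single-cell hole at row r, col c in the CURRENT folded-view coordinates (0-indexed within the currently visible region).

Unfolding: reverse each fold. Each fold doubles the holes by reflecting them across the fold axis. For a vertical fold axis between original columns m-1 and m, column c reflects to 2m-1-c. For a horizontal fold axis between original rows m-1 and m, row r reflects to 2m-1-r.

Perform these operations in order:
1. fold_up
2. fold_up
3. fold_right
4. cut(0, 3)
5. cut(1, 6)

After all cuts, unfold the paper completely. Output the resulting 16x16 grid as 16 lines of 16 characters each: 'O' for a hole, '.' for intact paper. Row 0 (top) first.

Op 1 fold_up: fold axis h@8; visible region now rows[0,8) x cols[0,16) = 8x16
Op 2 fold_up: fold axis h@4; visible region now rows[0,4) x cols[0,16) = 4x16
Op 3 fold_right: fold axis v@8; visible region now rows[0,4) x cols[8,16) = 4x8
Op 4 cut(0, 3): punch at orig (0,11); cuts so far [(0, 11)]; region rows[0,4) x cols[8,16) = 4x8
Op 5 cut(1, 6): punch at orig (1,14); cuts so far [(0, 11), (1, 14)]; region rows[0,4) x cols[8,16) = 4x8
Unfold 1 (reflect across v@8): 4 holes -> [(0, 4), (0, 11), (1, 1), (1, 14)]
Unfold 2 (reflect across h@4): 8 holes -> [(0, 4), (0, 11), (1, 1), (1, 14), (6, 1), (6, 14), (7, 4), (7, 11)]
Unfold 3 (reflect across h@8): 16 holes -> [(0, 4), (0, 11), (1, 1), (1, 14), (6, 1), (6, 14), (7, 4), (7, 11), (8, 4), (8, 11), (9, 1), (9, 14), (14, 1), (14, 14), (15, 4), (15, 11)]

Answer: ....O......O....
.O............O.
................
................
................
................
.O............O.
....O......O....
....O......O....
.O............O.
................
................
................
................
.O............O.
....O......O....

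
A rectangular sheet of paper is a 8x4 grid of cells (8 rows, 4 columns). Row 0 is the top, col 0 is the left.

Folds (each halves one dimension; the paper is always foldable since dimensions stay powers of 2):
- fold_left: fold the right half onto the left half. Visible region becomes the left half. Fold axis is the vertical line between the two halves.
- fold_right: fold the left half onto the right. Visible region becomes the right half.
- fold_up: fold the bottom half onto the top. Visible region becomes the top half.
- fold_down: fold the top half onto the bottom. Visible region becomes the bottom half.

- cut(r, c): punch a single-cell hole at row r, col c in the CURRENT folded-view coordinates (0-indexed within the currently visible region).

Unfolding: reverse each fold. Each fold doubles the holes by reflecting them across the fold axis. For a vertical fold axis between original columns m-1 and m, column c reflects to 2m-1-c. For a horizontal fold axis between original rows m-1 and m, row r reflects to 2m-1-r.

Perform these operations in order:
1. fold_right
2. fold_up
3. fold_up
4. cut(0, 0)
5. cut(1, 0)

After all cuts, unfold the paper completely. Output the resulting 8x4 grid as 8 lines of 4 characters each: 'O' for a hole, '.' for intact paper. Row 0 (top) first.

Op 1 fold_right: fold axis v@2; visible region now rows[0,8) x cols[2,4) = 8x2
Op 2 fold_up: fold axis h@4; visible region now rows[0,4) x cols[2,4) = 4x2
Op 3 fold_up: fold axis h@2; visible region now rows[0,2) x cols[2,4) = 2x2
Op 4 cut(0, 0): punch at orig (0,2); cuts so far [(0, 2)]; region rows[0,2) x cols[2,4) = 2x2
Op 5 cut(1, 0): punch at orig (1,2); cuts so far [(0, 2), (1, 2)]; region rows[0,2) x cols[2,4) = 2x2
Unfold 1 (reflect across h@2): 4 holes -> [(0, 2), (1, 2), (2, 2), (3, 2)]
Unfold 2 (reflect across h@4): 8 holes -> [(0, 2), (1, 2), (2, 2), (3, 2), (4, 2), (5, 2), (6, 2), (7, 2)]
Unfold 3 (reflect across v@2): 16 holes -> [(0, 1), (0, 2), (1, 1), (1, 2), (2, 1), (2, 2), (3, 1), (3, 2), (4, 1), (4, 2), (5, 1), (5, 2), (6, 1), (6, 2), (7, 1), (7, 2)]

Answer: .OO.
.OO.
.OO.
.OO.
.OO.
.OO.
.OO.
.OO.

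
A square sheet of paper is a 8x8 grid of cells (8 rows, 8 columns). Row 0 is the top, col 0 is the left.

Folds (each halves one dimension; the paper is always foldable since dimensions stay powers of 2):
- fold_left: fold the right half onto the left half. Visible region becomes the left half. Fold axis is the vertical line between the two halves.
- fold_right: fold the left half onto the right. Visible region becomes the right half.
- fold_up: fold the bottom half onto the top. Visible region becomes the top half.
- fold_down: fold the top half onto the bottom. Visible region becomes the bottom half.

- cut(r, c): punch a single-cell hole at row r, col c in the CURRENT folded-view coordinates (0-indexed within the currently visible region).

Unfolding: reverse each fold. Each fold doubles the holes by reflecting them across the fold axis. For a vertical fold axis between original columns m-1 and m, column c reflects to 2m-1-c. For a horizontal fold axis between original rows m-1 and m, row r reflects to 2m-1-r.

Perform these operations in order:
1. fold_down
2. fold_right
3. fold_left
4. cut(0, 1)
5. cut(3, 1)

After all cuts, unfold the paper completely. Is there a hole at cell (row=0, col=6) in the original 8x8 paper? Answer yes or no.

Op 1 fold_down: fold axis h@4; visible region now rows[4,8) x cols[0,8) = 4x8
Op 2 fold_right: fold axis v@4; visible region now rows[4,8) x cols[4,8) = 4x4
Op 3 fold_left: fold axis v@6; visible region now rows[4,8) x cols[4,6) = 4x2
Op 4 cut(0, 1): punch at orig (4,5); cuts so far [(4, 5)]; region rows[4,8) x cols[4,6) = 4x2
Op 5 cut(3, 1): punch at orig (7,5); cuts so far [(4, 5), (7, 5)]; region rows[4,8) x cols[4,6) = 4x2
Unfold 1 (reflect across v@6): 4 holes -> [(4, 5), (4, 6), (7, 5), (7, 6)]
Unfold 2 (reflect across v@4): 8 holes -> [(4, 1), (4, 2), (4, 5), (4, 6), (7, 1), (7, 2), (7, 5), (7, 6)]
Unfold 3 (reflect across h@4): 16 holes -> [(0, 1), (0, 2), (0, 5), (0, 6), (3, 1), (3, 2), (3, 5), (3, 6), (4, 1), (4, 2), (4, 5), (4, 6), (7, 1), (7, 2), (7, 5), (7, 6)]
Holes: [(0, 1), (0, 2), (0, 5), (0, 6), (3, 1), (3, 2), (3, 5), (3, 6), (4, 1), (4, 2), (4, 5), (4, 6), (7, 1), (7, 2), (7, 5), (7, 6)]

Answer: yes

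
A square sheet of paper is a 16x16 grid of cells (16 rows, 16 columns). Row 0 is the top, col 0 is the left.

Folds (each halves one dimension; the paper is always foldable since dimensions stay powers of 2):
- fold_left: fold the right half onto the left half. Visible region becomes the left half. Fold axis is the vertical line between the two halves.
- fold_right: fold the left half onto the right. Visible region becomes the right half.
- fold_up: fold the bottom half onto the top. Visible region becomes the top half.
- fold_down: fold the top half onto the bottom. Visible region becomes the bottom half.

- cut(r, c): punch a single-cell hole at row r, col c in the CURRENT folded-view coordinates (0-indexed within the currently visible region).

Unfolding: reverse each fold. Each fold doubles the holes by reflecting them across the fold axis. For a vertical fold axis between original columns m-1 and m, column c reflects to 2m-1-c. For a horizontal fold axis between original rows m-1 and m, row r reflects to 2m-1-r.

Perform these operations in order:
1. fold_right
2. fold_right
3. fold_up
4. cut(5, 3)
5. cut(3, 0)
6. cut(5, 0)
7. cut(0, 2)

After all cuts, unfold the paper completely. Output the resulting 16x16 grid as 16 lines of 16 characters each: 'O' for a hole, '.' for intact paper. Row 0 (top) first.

Op 1 fold_right: fold axis v@8; visible region now rows[0,16) x cols[8,16) = 16x8
Op 2 fold_right: fold axis v@12; visible region now rows[0,16) x cols[12,16) = 16x4
Op 3 fold_up: fold axis h@8; visible region now rows[0,8) x cols[12,16) = 8x4
Op 4 cut(5, 3): punch at orig (5,15); cuts so far [(5, 15)]; region rows[0,8) x cols[12,16) = 8x4
Op 5 cut(3, 0): punch at orig (3,12); cuts so far [(3, 12), (5, 15)]; region rows[0,8) x cols[12,16) = 8x4
Op 6 cut(5, 0): punch at orig (5,12); cuts so far [(3, 12), (5, 12), (5, 15)]; region rows[0,8) x cols[12,16) = 8x4
Op 7 cut(0, 2): punch at orig (0,14); cuts so far [(0, 14), (3, 12), (5, 12), (5, 15)]; region rows[0,8) x cols[12,16) = 8x4
Unfold 1 (reflect across h@8): 8 holes -> [(0, 14), (3, 12), (5, 12), (5, 15), (10, 12), (10, 15), (12, 12), (15, 14)]
Unfold 2 (reflect across v@12): 16 holes -> [(0, 9), (0, 14), (3, 11), (3, 12), (5, 8), (5, 11), (5, 12), (5, 15), (10, 8), (10, 11), (10, 12), (10, 15), (12, 11), (12, 12), (15, 9), (15, 14)]
Unfold 3 (reflect across v@8): 32 holes -> [(0, 1), (0, 6), (0, 9), (0, 14), (3, 3), (3, 4), (3, 11), (3, 12), (5, 0), (5, 3), (5, 4), (5, 7), (5, 8), (5, 11), (5, 12), (5, 15), (10, 0), (10, 3), (10, 4), (10, 7), (10, 8), (10, 11), (10, 12), (10, 15), (12, 3), (12, 4), (12, 11), (12, 12), (15, 1), (15, 6), (15, 9), (15, 14)]

Answer: .O....O..O....O.
................
................
...OO......OO...
................
O..OO..OO..OO..O
................
................
................
................
O..OO..OO..OO..O
................
...OO......OO...
................
................
.O....O..O....O.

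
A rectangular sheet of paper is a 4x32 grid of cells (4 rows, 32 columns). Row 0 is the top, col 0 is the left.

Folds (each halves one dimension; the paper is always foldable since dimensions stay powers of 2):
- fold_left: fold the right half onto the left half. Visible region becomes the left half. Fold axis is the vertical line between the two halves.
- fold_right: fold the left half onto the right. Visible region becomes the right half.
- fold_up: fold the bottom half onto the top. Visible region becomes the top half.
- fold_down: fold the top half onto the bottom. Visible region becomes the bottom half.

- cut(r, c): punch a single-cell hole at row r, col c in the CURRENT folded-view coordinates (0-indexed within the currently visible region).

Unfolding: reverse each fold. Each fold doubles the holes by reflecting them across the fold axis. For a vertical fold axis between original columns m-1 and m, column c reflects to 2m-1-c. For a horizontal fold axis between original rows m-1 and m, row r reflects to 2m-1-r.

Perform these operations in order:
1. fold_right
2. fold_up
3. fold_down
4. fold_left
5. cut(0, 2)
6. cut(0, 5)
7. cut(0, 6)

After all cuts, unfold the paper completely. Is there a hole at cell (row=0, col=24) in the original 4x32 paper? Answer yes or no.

Answer: no

Derivation:
Op 1 fold_right: fold axis v@16; visible region now rows[0,4) x cols[16,32) = 4x16
Op 2 fold_up: fold axis h@2; visible region now rows[0,2) x cols[16,32) = 2x16
Op 3 fold_down: fold axis h@1; visible region now rows[1,2) x cols[16,32) = 1x16
Op 4 fold_left: fold axis v@24; visible region now rows[1,2) x cols[16,24) = 1x8
Op 5 cut(0, 2): punch at orig (1,18); cuts so far [(1, 18)]; region rows[1,2) x cols[16,24) = 1x8
Op 6 cut(0, 5): punch at orig (1,21); cuts so far [(1, 18), (1, 21)]; region rows[1,2) x cols[16,24) = 1x8
Op 7 cut(0, 6): punch at orig (1,22); cuts so far [(1, 18), (1, 21), (1, 22)]; region rows[1,2) x cols[16,24) = 1x8
Unfold 1 (reflect across v@24): 6 holes -> [(1, 18), (1, 21), (1, 22), (1, 25), (1, 26), (1, 29)]
Unfold 2 (reflect across h@1): 12 holes -> [(0, 18), (0, 21), (0, 22), (0, 25), (0, 26), (0, 29), (1, 18), (1, 21), (1, 22), (1, 25), (1, 26), (1, 29)]
Unfold 3 (reflect across h@2): 24 holes -> [(0, 18), (0, 21), (0, 22), (0, 25), (0, 26), (0, 29), (1, 18), (1, 21), (1, 22), (1, 25), (1, 26), (1, 29), (2, 18), (2, 21), (2, 22), (2, 25), (2, 26), (2, 29), (3, 18), (3, 21), (3, 22), (3, 25), (3, 26), (3, 29)]
Unfold 4 (reflect across v@16): 48 holes -> [(0, 2), (0, 5), (0, 6), (0, 9), (0, 10), (0, 13), (0, 18), (0, 21), (0, 22), (0, 25), (0, 26), (0, 29), (1, 2), (1, 5), (1, 6), (1, 9), (1, 10), (1, 13), (1, 18), (1, 21), (1, 22), (1, 25), (1, 26), (1, 29), (2, 2), (2, 5), (2, 6), (2, 9), (2, 10), (2, 13), (2, 18), (2, 21), (2, 22), (2, 25), (2, 26), (2, 29), (3, 2), (3, 5), (3, 6), (3, 9), (3, 10), (3, 13), (3, 18), (3, 21), (3, 22), (3, 25), (3, 26), (3, 29)]
Holes: [(0, 2), (0, 5), (0, 6), (0, 9), (0, 10), (0, 13), (0, 18), (0, 21), (0, 22), (0, 25), (0, 26), (0, 29), (1, 2), (1, 5), (1, 6), (1, 9), (1, 10), (1, 13), (1, 18), (1, 21), (1, 22), (1, 25), (1, 26), (1, 29), (2, 2), (2, 5), (2, 6), (2, 9), (2, 10), (2, 13), (2, 18), (2, 21), (2, 22), (2, 25), (2, 26), (2, 29), (3, 2), (3, 5), (3, 6), (3, 9), (3, 10), (3, 13), (3, 18), (3, 21), (3, 22), (3, 25), (3, 26), (3, 29)]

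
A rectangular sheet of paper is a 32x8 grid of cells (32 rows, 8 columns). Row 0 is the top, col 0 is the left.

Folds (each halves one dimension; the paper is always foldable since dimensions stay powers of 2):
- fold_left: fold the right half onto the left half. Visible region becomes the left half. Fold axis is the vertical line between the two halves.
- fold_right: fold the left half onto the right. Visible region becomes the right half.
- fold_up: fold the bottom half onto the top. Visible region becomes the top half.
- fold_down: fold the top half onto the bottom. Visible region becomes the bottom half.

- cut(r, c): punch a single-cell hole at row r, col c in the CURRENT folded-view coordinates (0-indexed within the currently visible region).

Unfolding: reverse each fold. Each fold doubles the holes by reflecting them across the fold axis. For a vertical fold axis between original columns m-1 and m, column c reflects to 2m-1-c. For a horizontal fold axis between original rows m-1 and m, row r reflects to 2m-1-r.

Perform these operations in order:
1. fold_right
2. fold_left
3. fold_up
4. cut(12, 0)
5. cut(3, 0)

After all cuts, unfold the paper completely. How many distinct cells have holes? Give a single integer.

Answer: 16

Derivation:
Op 1 fold_right: fold axis v@4; visible region now rows[0,32) x cols[4,8) = 32x4
Op 2 fold_left: fold axis v@6; visible region now rows[0,32) x cols[4,6) = 32x2
Op 3 fold_up: fold axis h@16; visible region now rows[0,16) x cols[4,6) = 16x2
Op 4 cut(12, 0): punch at orig (12,4); cuts so far [(12, 4)]; region rows[0,16) x cols[4,6) = 16x2
Op 5 cut(3, 0): punch at orig (3,4); cuts so far [(3, 4), (12, 4)]; region rows[0,16) x cols[4,6) = 16x2
Unfold 1 (reflect across h@16): 4 holes -> [(3, 4), (12, 4), (19, 4), (28, 4)]
Unfold 2 (reflect across v@6): 8 holes -> [(3, 4), (3, 7), (12, 4), (12, 7), (19, 4), (19, 7), (28, 4), (28, 7)]
Unfold 3 (reflect across v@4): 16 holes -> [(3, 0), (3, 3), (3, 4), (3, 7), (12, 0), (12, 3), (12, 4), (12, 7), (19, 0), (19, 3), (19, 4), (19, 7), (28, 0), (28, 3), (28, 4), (28, 7)]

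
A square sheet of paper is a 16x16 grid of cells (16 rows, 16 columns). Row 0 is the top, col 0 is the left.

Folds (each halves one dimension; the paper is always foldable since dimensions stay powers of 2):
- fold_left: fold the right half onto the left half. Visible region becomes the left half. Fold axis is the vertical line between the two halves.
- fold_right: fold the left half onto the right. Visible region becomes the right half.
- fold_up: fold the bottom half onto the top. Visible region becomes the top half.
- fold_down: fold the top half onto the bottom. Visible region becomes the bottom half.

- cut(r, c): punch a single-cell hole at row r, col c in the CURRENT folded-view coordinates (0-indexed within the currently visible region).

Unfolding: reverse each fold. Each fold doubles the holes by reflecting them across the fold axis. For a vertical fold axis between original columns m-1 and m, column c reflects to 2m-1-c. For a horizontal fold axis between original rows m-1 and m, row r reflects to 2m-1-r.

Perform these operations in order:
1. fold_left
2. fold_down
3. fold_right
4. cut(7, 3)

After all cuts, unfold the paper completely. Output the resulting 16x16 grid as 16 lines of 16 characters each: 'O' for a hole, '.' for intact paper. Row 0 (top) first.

Answer: O......OO......O
................
................
................
................
................
................
................
................
................
................
................
................
................
................
O......OO......O

Derivation:
Op 1 fold_left: fold axis v@8; visible region now rows[0,16) x cols[0,8) = 16x8
Op 2 fold_down: fold axis h@8; visible region now rows[8,16) x cols[0,8) = 8x8
Op 3 fold_right: fold axis v@4; visible region now rows[8,16) x cols[4,8) = 8x4
Op 4 cut(7, 3): punch at orig (15,7); cuts so far [(15, 7)]; region rows[8,16) x cols[4,8) = 8x4
Unfold 1 (reflect across v@4): 2 holes -> [(15, 0), (15, 7)]
Unfold 2 (reflect across h@8): 4 holes -> [(0, 0), (0, 7), (15, 0), (15, 7)]
Unfold 3 (reflect across v@8): 8 holes -> [(0, 0), (0, 7), (0, 8), (0, 15), (15, 0), (15, 7), (15, 8), (15, 15)]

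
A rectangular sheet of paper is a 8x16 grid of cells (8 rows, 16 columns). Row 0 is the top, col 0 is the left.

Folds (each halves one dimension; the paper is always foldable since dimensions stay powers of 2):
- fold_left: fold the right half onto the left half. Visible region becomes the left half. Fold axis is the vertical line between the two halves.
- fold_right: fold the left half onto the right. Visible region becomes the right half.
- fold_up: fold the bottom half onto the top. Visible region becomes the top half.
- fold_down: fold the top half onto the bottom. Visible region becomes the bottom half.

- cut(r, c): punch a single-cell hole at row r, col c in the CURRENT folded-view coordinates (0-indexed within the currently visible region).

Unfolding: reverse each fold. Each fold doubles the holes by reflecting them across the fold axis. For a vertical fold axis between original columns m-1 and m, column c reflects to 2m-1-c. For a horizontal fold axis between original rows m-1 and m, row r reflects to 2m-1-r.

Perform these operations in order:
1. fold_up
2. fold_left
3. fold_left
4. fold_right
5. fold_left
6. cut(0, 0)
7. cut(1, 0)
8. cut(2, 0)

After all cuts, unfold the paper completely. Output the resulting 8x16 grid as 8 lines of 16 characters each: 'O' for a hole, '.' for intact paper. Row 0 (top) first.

Answer: OOOOOOOOOOOOOOOO
OOOOOOOOOOOOOOOO
OOOOOOOOOOOOOOOO
................
................
OOOOOOOOOOOOOOOO
OOOOOOOOOOOOOOOO
OOOOOOOOOOOOOOOO

Derivation:
Op 1 fold_up: fold axis h@4; visible region now rows[0,4) x cols[0,16) = 4x16
Op 2 fold_left: fold axis v@8; visible region now rows[0,4) x cols[0,8) = 4x8
Op 3 fold_left: fold axis v@4; visible region now rows[0,4) x cols[0,4) = 4x4
Op 4 fold_right: fold axis v@2; visible region now rows[0,4) x cols[2,4) = 4x2
Op 5 fold_left: fold axis v@3; visible region now rows[0,4) x cols[2,3) = 4x1
Op 6 cut(0, 0): punch at orig (0,2); cuts so far [(0, 2)]; region rows[0,4) x cols[2,3) = 4x1
Op 7 cut(1, 0): punch at orig (1,2); cuts so far [(0, 2), (1, 2)]; region rows[0,4) x cols[2,3) = 4x1
Op 8 cut(2, 0): punch at orig (2,2); cuts so far [(0, 2), (1, 2), (2, 2)]; region rows[0,4) x cols[2,3) = 4x1
Unfold 1 (reflect across v@3): 6 holes -> [(0, 2), (0, 3), (1, 2), (1, 3), (2, 2), (2, 3)]
Unfold 2 (reflect across v@2): 12 holes -> [(0, 0), (0, 1), (0, 2), (0, 3), (1, 0), (1, 1), (1, 2), (1, 3), (2, 0), (2, 1), (2, 2), (2, 3)]
Unfold 3 (reflect across v@4): 24 holes -> [(0, 0), (0, 1), (0, 2), (0, 3), (0, 4), (0, 5), (0, 6), (0, 7), (1, 0), (1, 1), (1, 2), (1, 3), (1, 4), (1, 5), (1, 6), (1, 7), (2, 0), (2, 1), (2, 2), (2, 3), (2, 4), (2, 5), (2, 6), (2, 7)]
Unfold 4 (reflect across v@8): 48 holes -> [(0, 0), (0, 1), (0, 2), (0, 3), (0, 4), (0, 5), (0, 6), (0, 7), (0, 8), (0, 9), (0, 10), (0, 11), (0, 12), (0, 13), (0, 14), (0, 15), (1, 0), (1, 1), (1, 2), (1, 3), (1, 4), (1, 5), (1, 6), (1, 7), (1, 8), (1, 9), (1, 10), (1, 11), (1, 12), (1, 13), (1, 14), (1, 15), (2, 0), (2, 1), (2, 2), (2, 3), (2, 4), (2, 5), (2, 6), (2, 7), (2, 8), (2, 9), (2, 10), (2, 11), (2, 12), (2, 13), (2, 14), (2, 15)]
Unfold 5 (reflect across h@4): 96 holes -> [(0, 0), (0, 1), (0, 2), (0, 3), (0, 4), (0, 5), (0, 6), (0, 7), (0, 8), (0, 9), (0, 10), (0, 11), (0, 12), (0, 13), (0, 14), (0, 15), (1, 0), (1, 1), (1, 2), (1, 3), (1, 4), (1, 5), (1, 6), (1, 7), (1, 8), (1, 9), (1, 10), (1, 11), (1, 12), (1, 13), (1, 14), (1, 15), (2, 0), (2, 1), (2, 2), (2, 3), (2, 4), (2, 5), (2, 6), (2, 7), (2, 8), (2, 9), (2, 10), (2, 11), (2, 12), (2, 13), (2, 14), (2, 15), (5, 0), (5, 1), (5, 2), (5, 3), (5, 4), (5, 5), (5, 6), (5, 7), (5, 8), (5, 9), (5, 10), (5, 11), (5, 12), (5, 13), (5, 14), (5, 15), (6, 0), (6, 1), (6, 2), (6, 3), (6, 4), (6, 5), (6, 6), (6, 7), (6, 8), (6, 9), (6, 10), (6, 11), (6, 12), (6, 13), (6, 14), (6, 15), (7, 0), (7, 1), (7, 2), (7, 3), (7, 4), (7, 5), (7, 6), (7, 7), (7, 8), (7, 9), (7, 10), (7, 11), (7, 12), (7, 13), (7, 14), (7, 15)]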